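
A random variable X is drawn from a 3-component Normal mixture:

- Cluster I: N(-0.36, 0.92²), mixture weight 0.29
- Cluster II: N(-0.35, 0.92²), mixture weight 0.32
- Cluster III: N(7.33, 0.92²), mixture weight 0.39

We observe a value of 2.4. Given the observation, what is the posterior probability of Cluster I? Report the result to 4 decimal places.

0.4673

By Bayes' theorem, P(k | x) = π_k f_k(x) / Σ_j π_j f_j(x).
Evaluate each component's likelihood at the observed value:
  L_I = (1/(0.92·√(2π)))·exp(−(2.4−-0.36)²/(2·0.92²)) = 0.433633·exp(-4.50000) = 0.00481723
  L_II = (1/(0.92·√(2π)))·exp(−(2.4−-0.35)²/(2·0.92²)) = 0.433633·exp(-4.46745) = 0.00497661
  L_III = (1/(0.92·√(2π)))·exp(−(2.4−7.33)²/(2·0.92²)) = 0.433633·exp(-14.35781) = 2.52119e-07
Unnormalised posteriors:
  π_I·L_I = 0.29 × 0.00481723 = 0.001397
  π_II·L_II = 0.32 × 0.00497661 = 0.00159251
  π_III·L_III = 0.39 × 2.52119e-07 = 9.83262e-08
Sum: 0.001397 + 0.00159251 + 9.83262e-08 = 0.00298961
P(Cluster I | data) ≈ 0.4673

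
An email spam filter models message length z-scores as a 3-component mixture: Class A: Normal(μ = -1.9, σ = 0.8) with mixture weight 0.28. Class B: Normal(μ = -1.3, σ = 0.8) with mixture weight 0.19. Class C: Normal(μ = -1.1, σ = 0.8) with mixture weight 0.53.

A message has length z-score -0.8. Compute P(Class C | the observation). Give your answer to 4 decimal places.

Apply Bayes' rule: the posterior for each component is proportional to its prior times its likelihood at x.
Component likelihoods at x = -0.8:
  L_A = (1/(0.8·√(2π)))·exp(−(-0.8−-1.9)²/(2·0.8²)) = 0.498678·exp(-0.94531) = 0.193765
  L_B = (1/(0.8·√(2π)))·exp(−(-0.8−-1.3)²/(2·0.8²)) = 0.498678·exp(-0.19531) = 0.410201
  L_C = (1/(0.8·√(2π)))·exp(−(-0.8−-1.1)²/(2·0.8²)) = 0.498678·exp(-0.07031) = 0.464819
Prior × likelihood for each component:
  w_A·L_A = 0.28 × 0.193765 = 0.0542543
  w_B·L_B = 0.19 × 0.410201 = 0.0779382
  w_C·L_C = 0.53 × 0.464819 = 0.246354
Sum: 0.0542543 + 0.0779382 + 0.246354 = 0.378547
P(Class C | x) ≈ 0.6508

0.6508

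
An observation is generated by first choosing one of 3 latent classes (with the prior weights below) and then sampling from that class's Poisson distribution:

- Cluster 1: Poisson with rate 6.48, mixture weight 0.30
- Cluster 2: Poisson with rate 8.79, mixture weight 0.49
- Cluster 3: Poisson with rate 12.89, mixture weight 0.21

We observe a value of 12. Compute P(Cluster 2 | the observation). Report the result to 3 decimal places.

0.537

The responsibility of component k is w_k f_k(x) divided by Σ_j w_j f_j(x).
Component likelihoods at x = 12:
  p_1 = 0.0175523
  p_2 = 0.0676209
  p_3 = 0.110826
Weight by the priors:
  w_1·p_1 = 0.30 × 0.0175523 = 0.0052657
  w_2·p_2 = 0.49 × 0.0676209 = 0.0331342
  w_3·p_3 = 0.21 × 0.110826 = 0.0232735
Evidence: 0.0052657 + 0.0331342 + 0.0232735 = 0.0616734
Responsibility of Cluster 2: 0.0331342 / 0.0616734 ≈ 0.537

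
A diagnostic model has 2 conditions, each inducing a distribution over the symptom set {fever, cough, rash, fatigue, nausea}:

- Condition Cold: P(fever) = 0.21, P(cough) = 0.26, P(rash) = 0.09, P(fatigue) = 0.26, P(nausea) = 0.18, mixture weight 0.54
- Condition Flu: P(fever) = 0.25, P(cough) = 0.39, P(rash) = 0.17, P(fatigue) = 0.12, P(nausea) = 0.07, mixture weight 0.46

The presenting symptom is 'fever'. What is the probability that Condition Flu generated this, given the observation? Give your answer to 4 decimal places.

Apply Bayes' rule: the posterior for each component is proportional to its prior times its likelihood at x.
Categorical probabilities:
  p_Cold = 0.21
  p_Flu = 0.25
Weight by the priors:
  P(Z=Cold)·p_Cold = 0.54 × 0.21 = 0.1134
  P(Z=Flu)·p_Flu = 0.46 × 0.25 = 0.115
Marginal: 0.1134 + 0.115 = 0.2284
P(Condition Flu | the observation) ≈ 0.5035

0.5035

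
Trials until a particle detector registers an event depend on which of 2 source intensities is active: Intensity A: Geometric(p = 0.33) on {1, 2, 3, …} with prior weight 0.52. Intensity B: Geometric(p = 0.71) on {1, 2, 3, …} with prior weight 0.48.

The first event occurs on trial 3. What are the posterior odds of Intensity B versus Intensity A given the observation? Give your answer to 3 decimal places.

Only the two components matter; the odds are (π_i f_i(x)) / (π_j f_j(x)).
Evaluate each component's likelihood at the observed value:
  p_A = 0.148137
  p_B = 0.059711
0.0286613 / 0.0770312 ≈ 0.372

0.372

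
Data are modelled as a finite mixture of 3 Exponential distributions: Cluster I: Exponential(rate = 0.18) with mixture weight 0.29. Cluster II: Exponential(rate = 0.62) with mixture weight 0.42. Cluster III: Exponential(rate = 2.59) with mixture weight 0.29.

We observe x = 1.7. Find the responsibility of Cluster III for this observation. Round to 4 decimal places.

0.0664

Apply Bayes' rule: the posterior for each component is proportional to its prior times its likelihood at x.
Evaluate each component's likelihood at the observed value:
  L_I = 0.18·e^(−0.18·1.7) = 0.18·e^(−0.3060) = 0.13255
  L_II = 0.62·e^(−0.62·1.7) = 0.62·e^(−1.0540) = 0.216095
  L_III = 2.59·e^(−2.59·1.7) = 2.59·e^(−4.4030) = 0.0317031
Prior × likelihood for each component:
  π_I·L_I = 0.29 × 0.13255 = 0.0384394
  π_II·L_II = 0.42 × 0.216095 = 0.09076
  π_III·L_III = 0.29 × 0.0317031 = 0.00919389
Denominator: 0.0384394 + 0.09076 + 0.00919389 = 0.138393
Responsibility of Cluster III: 0.00919389 / 0.138393 ≈ 0.0664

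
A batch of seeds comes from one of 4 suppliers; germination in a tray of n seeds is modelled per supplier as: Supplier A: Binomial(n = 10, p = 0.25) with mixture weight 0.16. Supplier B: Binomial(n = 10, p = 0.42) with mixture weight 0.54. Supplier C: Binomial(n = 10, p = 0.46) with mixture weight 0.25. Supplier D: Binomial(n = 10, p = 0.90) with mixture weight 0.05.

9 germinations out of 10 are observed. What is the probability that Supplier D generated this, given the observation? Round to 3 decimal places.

Apply Bayes' rule: the posterior for each component is proportional to its prior times its likelihood at x.
Component likelihoods at x = 9 germinations out of 10:
  p_A = C(10,9)·0.25^9·0.75^1 = 10·3.8147e-06·0.75 = 2.86102e-05
  p_B = C(10,9)·0.42^9·0.58^1 = 10·0.000406671·0.58 = 0.00235869
  p_C = C(10,9)·0.46^9·0.54^1 = 10·0.00092219·0.54 = 0.00497983
  p_D = C(10,9)·0.90^9·0.10^1 = 10·0.38742·0.1 = 0.38742
Weight by the priors:
  w_A·p_A = 0.16 × 2.86102e-05 = 4.57764e-06
  w_B·p_B = 0.54 × 0.00235869 = 0.00127369
  w_C·p_C = 0.25 × 0.00497983 = 0.00124496
  w_D·p_D = 0.05 × 0.38742 = 0.019371
Marginal: 4.57764e-06 + 0.00127369 + 0.00124496 + 0.019371 = 0.0218943
So the posterior for Supplier D is 0.019371 / 0.0218943 ≈ 0.885.

0.885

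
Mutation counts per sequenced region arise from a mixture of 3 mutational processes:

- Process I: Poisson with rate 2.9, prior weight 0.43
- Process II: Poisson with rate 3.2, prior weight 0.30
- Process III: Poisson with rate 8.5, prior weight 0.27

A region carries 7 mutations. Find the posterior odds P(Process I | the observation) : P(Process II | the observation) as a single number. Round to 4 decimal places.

The posterior odds equal the prior odds times the likelihood ratio: (π_i/π_j)·(f_i(x)/f_j(x)).
Component likelihoods at x = 7 mutations:
  L_I = 0.0188322
  L_II = 0.0277893
  L_III = 0.129419
Posterior odds = (π_I·L_I) / (π_II·L_II) = (0.43·0.0188322) / (0.30·0.0277893) = 0.00809785 / 0.00833678 ≈ 0.9713

0.9713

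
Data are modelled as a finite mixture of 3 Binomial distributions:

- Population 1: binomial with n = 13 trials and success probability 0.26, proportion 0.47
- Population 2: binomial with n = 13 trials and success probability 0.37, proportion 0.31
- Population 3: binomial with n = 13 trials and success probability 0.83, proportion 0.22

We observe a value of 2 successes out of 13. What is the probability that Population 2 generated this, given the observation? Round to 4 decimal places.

0.1853

Posterior ∝ prior × likelihood, so P(k | x) ∝ w_k f_k(x); normalise over all components.
Evaluate each component's likelihood at the observed value:
  p_1 = C(13,2)·0.26^2·0.74^11 = 78·0.0676·0.0364375 = 0.192128
  p_2 = C(13,2)·0.37^2·0.63^11 = 78·0.1369·0.00620506 = 0.0662589
  p_3 = C(13,2)·0.83^2·0.17^11 = 78·0.6889·3.42719e-09 = 1.84157e-07
Unnormalised posteriors:
  w_1·p_1 = 0.47 × 0.192128 = 0.0903001
  w_2·p_2 = 0.31 × 0.0662589 = 0.0205403
  w_3·p_3 = 0.22 × 1.84157e-07 = 4.05146e-08
Evidence: 0.0903001 + 0.0205403 + 4.05146e-08 = 0.11084
P(Population 2 | the observation) = 0.0205403 / 0.11084 ≈ 0.1853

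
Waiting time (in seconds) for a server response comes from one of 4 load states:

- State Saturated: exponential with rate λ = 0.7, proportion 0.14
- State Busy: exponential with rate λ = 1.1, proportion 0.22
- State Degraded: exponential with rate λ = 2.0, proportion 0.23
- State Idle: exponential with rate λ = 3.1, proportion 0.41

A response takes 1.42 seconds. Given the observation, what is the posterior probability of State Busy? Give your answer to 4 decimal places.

The responsibility of component k is P(Z=k) f_k(x) divided by Σ_j P(Z=j) f_j(x).
Exponential densities:
  L_Saturated = 0.7·e^(−0.7·1.42) = 0.7·e^(−0.9940) = 0.259065
  L_Busy = 1.1·e^(−1.1·1.42) = 1.1·e^(−1.5620) = 0.230688
  L_Degraded = 2.0·e^(−2.0·1.42) = 2.0·e^(−2.8400) = 0.116851
  L_Idle = 3.1·e^(−3.1·1.42) = 3.1·e^(−4.4020) = 0.0379837
Multiply by the mixture weights:
  P(Z=Saturated)·L_Saturated = 0.14 × 0.259065 = 0.0362691
  P(Z=Busy)·L_Busy = 0.22 × 0.230688 = 0.0507513
  P(Z=Degraded)·L_Degraded = 0.23 × 0.116851 = 0.0268758
  P(Z=Idle)·L_Idle = 0.41 × 0.0379837 = 0.0155733
Sum: 0.0362691 + 0.0507513 + 0.0268758 + 0.0155733 = 0.12947
P(State Busy | x) ≈ 0.3920

0.3920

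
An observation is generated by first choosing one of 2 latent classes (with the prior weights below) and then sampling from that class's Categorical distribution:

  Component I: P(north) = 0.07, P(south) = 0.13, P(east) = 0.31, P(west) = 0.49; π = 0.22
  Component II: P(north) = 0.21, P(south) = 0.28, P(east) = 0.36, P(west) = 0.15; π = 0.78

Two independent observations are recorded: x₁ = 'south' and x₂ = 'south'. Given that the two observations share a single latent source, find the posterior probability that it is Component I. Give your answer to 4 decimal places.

Apply Bayes' rule: the posterior for each component is proportional to its prior times its likelihood at x.
Since both observations come from the same component, the likelihood for component k is f_k(x₁)·f_k(x₂).
  f_I = [P(south | comp) = 0.13] × [0.13] = 0.0169
  f_II = [P(south | comp) = 0.28] × [0.28] = 0.0784
Weight by the priors:
  w_I·f_I = 0.22 × 0.0169 = 0.003718
  w_II·f_II = 0.78 × 0.0784 = 0.061152
Denominator: 0.003718 + 0.061152 = 0.06487
Responsibility of Component I: 0.003718 / 0.06487 ≈ 0.0573

0.0573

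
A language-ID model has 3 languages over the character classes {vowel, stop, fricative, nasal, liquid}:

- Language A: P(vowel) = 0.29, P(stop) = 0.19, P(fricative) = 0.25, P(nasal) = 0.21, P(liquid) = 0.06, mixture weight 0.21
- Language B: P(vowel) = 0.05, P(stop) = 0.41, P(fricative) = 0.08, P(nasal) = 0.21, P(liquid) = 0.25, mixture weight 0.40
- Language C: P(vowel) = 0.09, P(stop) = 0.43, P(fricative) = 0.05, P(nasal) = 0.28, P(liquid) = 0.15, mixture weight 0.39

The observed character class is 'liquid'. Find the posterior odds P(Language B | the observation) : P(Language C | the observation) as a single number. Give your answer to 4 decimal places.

1.7094

The posterior odds equal the prior odds times the likelihood ratio: (w_i/w_j)·(f_i(x)/f_j(x)).
Evaluate each component's likelihood at the observed value:
  p_A = P(liquid | comp) = 0.06
  p_B = P(liquid | comp) = 0.25
  p_C = P(liquid | comp) = 0.15
0.1 / 0.0585 ≈ 1.7094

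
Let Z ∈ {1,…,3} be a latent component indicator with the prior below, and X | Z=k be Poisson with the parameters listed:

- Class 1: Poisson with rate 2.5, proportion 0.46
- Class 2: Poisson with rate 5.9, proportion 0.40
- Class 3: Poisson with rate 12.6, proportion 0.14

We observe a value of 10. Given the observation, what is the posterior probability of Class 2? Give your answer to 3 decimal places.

By Bayes' theorem, P(k | x) = P(Z=k) f_k(x) / Σ_j P(Z=j) f_j(x).
Poisson probabilities:
  L_1 = e^(−2.5)·2.5^10/10! = 0.000215725
  L_2 = e^(−5.9)·5.9^10/10! = 0.0385851
  L_3 = e^(−12.6)·12.6^10/10! = 0.0937199
Prior × likelihood for each component:
  P(Z=1)·L_1 = 0.46 × 0.000215725 = 9.92336e-05
  P(Z=2)·L_2 = 0.40 × 0.0385851 = 0.015434
  P(Z=3)·L_3 = 0.14 × 0.0937199 = 0.0131208
Marginal: 9.92336e-05 + 0.015434 + 0.0131208 = 0.0286541
So the posterior for Class 2 is 0.015434 / 0.0286541 ≈ 0.539.

0.539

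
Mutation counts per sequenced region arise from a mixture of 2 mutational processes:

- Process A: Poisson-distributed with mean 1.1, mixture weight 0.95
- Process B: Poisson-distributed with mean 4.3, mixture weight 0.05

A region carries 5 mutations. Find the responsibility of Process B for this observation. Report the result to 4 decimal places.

The responsibility of component k is w_k f_k(x) divided by Σ_j w_j f_j(x).
Evaluate each component's likelihood at the observed value:
  L_A = 0.00446744
  L_B = 0.166224
Weight by the priors:
  w_A·L_A = 0.95 × 0.00446744 = 0.00424406
  w_B·L_B = 0.05 × 0.166224 = 0.00831122
Marginal: 0.00424406 + 0.00831122 = 0.0125553
So the posterior for Process B is 0.00831122 / 0.0125553 ≈ 0.6620.

0.6620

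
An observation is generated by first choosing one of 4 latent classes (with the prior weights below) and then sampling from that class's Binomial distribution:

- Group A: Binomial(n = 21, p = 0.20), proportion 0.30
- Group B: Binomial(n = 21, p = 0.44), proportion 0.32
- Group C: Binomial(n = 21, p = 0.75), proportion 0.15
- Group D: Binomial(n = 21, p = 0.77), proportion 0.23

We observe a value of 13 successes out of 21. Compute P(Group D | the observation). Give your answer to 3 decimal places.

Posterior ∝ prior × likelihood, so P(k | x) ∝ w_k f_k(x); normalise over all components.
Component likelihoods at x = 13 successes out of 21:
  p_A = C(21,13)·0.20^13·0.80^8 = 203490·8.192e-10·0.167772 = 2.79675e-05
  p_B = C(21,13)·0.44^13·0.56^8 = 203490·2.31678e-05·0.00967173 = 0.0455966
  p_C = C(21,13)·0.75^13·0.25^8 = 203490·0.0237573·1.52588e-05 = 0.0737666
  p_D = C(21,13)·0.77^13·0.23^8 = 203490·0.0334487·7.8311e-06 = 0.0533022
Multiply by the mixture weights:
  w_A·p_A = 0.30 × 2.79675e-05 = 8.39024e-06
  w_B·p_B = 0.32 × 0.0455966 = 0.0145909
  w_C·p_C = 0.15 × 0.0737666 = 0.011065
  w_D·p_D = 0.23 × 0.0533022 = 0.0122595
Evidence: 8.39024e-06 + 0.0145909 + 0.011065 + 0.0122595 = 0.0379238
P(Group D | the observation) = 0.0122595 / 0.0379238 ≈ 0.323

0.323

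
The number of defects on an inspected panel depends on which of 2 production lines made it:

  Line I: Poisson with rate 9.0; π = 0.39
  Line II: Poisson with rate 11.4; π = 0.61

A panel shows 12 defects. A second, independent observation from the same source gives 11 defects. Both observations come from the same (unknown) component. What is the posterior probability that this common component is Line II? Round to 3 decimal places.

The responsibility of component k is P(Z=k) f_k(x) divided by Σ_j P(Z=j) f_j(x).
Since both observations come from the same component, the likelihood for component k is f_k(x₁)·f_k(x₂).
  p_I = [e^(−9.0)·9.0^12/12! = 0.072765] × [0.0970201] = 0.00705967
  p_II = [e^(−11.4)·11.4^12/12! = 0.112607] × [0.118533] = 0.0133476
Weight by the priors:
  P(Z=I)·p_I = 0.39 × 0.00705967 = 0.00275327
  P(Z=II)·p_II = 0.61 × 0.0133476 = 0.00814206
Normaliser: 0.00275327 + 0.00814206 = 0.0108953
Responsibility of Line II: 0.00814206 / 0.0108953 ≈ 0.747

0.747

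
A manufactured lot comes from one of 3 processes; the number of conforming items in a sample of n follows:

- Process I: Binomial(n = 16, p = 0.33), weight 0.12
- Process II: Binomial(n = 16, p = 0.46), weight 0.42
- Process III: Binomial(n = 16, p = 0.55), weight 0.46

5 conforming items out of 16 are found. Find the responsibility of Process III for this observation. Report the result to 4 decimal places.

0.1854

Posterior ∝ prior × likelihood, so P(k | x) ∝ w_k f_k(x); normalise over all components.
Evaluate each component's likelihood at the observed value:
  p_I = 0.208773
  p_II = 0.102424
  p_III = 0.0336848
Weight by the priors:
  w_I·p_I = 0.12 × 0.208773 = 0.0250528
  w_II·p_II = 0.42 × 0.102424 = 0.0430182
  w_III·p_III = 0.46 × 0.0336848 = 0.015495
Evidence: 0.0250528 + 0.0430182 + 0.015495 = 0.083566
P(Process III | data) = 0.015495 / 0.083566 ≈ 0.1854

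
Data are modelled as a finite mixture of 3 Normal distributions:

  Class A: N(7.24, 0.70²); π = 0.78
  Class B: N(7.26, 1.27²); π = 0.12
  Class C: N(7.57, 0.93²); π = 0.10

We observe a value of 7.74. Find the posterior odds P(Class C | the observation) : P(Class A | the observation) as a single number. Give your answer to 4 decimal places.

0.1225

Only the two components matter; the odds are (π_i f_i(x)) / (π_j f_j(x)).
Normal densities:
  L_A = 0.441593
  L_B = 0.292474
  L_C = 0.421863
0.0421863 / 0.344443 ≈ 0.1225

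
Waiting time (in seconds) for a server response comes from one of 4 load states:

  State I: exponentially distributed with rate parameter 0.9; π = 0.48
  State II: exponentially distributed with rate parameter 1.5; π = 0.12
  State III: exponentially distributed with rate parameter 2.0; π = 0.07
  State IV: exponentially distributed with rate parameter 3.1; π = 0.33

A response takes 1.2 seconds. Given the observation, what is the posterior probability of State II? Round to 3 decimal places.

0.139

P(component k | x) = π_k·f_k(x) / marginal(x), where marginal(x) = Σ_j π_j·f_j(x).
Component likelihoods at x = 1.2 seconds:
  L_I = 0.9·e^(−0.9·1.2) = 0.9·e^(−1.0800) = 0.305636
  L_II = 1.5·e^(−1.5·1.2) = 1.5·e^(−1.8000) = 0.247948
  L_III = 2.0·e^(−2.0·1.2) = 2.0·e^(−2.4000) = 0.181436
  L_IV = 3.1·e^(−3.1·1.2) = 3.1·e^(−3.7200) = 0.0751253
Unnormalised posteriors:
  π_I·L_I = 0.48 × 0.305636 = 0.146705
  π_II·L_II = 0.12 × 0.247948 = 0.0297538
  π_III·L_III = 0.07 × 0.181436 = 0.0127005
  π_IV·L_IV = 0.33 × 0.0751253 = 0.0247913
Evidence: 0.146705 + 0.0297538 + 0.0127005 + 0.0247913 = 0.213951
P(State II | 1.2 seconds) = 0.0297538 / 0.213951 ≈ 0.139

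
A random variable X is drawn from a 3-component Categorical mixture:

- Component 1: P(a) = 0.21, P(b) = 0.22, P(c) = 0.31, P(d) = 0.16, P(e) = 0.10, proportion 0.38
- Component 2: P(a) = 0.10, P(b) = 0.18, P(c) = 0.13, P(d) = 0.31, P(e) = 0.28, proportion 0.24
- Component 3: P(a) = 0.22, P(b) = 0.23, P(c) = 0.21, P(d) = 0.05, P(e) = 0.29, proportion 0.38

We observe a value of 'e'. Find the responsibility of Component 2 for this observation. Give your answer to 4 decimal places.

0.3120

Apply Bayes' rule: the posterior for each component is proportional to its prior times its likelihood at x.
Categorical probabilities:
  L_1 = 0.1
  L_2 = 0.28
  L_3 = 0.29
Prior × likelihood for each component:
  w_1·L_1 = 0.38 × 0.1 = 0.038
  w_2·L_2 = 0.24 × 0.28 = 0.0672
  w_3·L_3 = 0.38 × 0.29 = 0.1102
Denominator: 0.038 + 0.0672 + 0.1102 = 0.2154
P(Component 2 | x) ≈ 0.3120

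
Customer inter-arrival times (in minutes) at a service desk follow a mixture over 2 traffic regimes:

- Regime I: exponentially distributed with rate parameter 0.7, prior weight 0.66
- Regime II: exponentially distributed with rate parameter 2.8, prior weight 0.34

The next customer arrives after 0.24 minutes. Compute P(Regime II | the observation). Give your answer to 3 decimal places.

0.555

P(component k | x) = π_k·f_k(x) / marginal(x), where marginal(x) = Σ_j π_j·f_j(x).
Exponential densities:
  f_I = 0.7·e^(−0.7·0.24) = 0.7·e^(−0.1680) = 0.591748
  f_II = 2.8·e^(−2.8·0.24) = 2.8·e^(−0.6720) = 1.42992
Weight by the priors:
  π_I·f_I = 0.66 × 0.591748 = 0.390553
  π_II·f_II = 0.34 × 1.42992 = 0.486173
Normaliser: 0.390553 + 0.486173 = 0.876727
P(Regime II | the observation) = 0.486173 / 0.876727 ≈ 0.555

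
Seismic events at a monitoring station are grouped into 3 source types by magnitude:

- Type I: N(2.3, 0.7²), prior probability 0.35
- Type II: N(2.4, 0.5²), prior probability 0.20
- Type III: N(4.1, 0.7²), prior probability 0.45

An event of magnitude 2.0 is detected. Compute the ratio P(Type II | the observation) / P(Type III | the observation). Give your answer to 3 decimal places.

40.672

Posterior odds = (w_i f_i(x)) / (w_j f_j(x)); the normalising sum cancels.
Evaluate each component's likelihood at the observed value:
  p_I = 0.51991
  p_II = 0.579383
  p_III = 0.00633121
0.115877 / 0.00284905 ≈ 40.672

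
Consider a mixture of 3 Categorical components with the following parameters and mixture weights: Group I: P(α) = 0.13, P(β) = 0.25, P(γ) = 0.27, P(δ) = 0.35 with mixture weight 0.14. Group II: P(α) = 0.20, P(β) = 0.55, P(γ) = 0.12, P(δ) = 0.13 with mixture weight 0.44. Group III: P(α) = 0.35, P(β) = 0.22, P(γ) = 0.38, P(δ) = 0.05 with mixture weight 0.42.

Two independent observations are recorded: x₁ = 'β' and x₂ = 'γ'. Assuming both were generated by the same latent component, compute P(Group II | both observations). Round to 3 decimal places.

The responsibility of component k is w_k f_k(x) divided by Σ_j w_j f_j(x).
Since both observations come from the same component, the likelihood for component k is f_k(x₁)·f_k(x₂).
  f_I = [P(β | comp) = 0.25] × [0.27] = 0.0675
  f_II = [P(β | comp) = 0.55] × [0.12] = 0.066
  f_III = [P(β | comp) = 0.22] × [0.38] = 0.0836
Unnormalised posteriors:
  w_I·f_I = 0.14 × 0.0675 = 0.00945
  w_II·f_II = 0.44 × 0.066 = 0.02904
  w_III·f_III = 0.42 × 0.0836 = 0.035112
Sum: 0.00945 + 0.02904 + 0.035112 = 0.073602
P(Group II | data) ≈ 0.395

0.395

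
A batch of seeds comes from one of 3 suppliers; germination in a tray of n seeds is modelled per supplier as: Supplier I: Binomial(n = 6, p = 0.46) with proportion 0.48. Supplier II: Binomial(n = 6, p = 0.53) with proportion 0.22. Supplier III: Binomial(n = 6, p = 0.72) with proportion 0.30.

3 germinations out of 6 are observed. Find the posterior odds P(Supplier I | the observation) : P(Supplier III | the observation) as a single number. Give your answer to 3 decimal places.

2.993

Since P(k|x) ∝ P(Z=k) f_k(x), the posterior odds are P(Z=i) f_i(x) / (P(Z=j) f_j(x)).
Component likelihoods at x = 3 germinations out of 6:
  L_I = C(6,3)·0.46^3·0.54^3 = 20·0.097336·0.157464 = 0.306538
  L_II = C(6,3)·0.53^3·0.47^3 = 20·0.148877·0.103823 = 0.309137
  L_III = C(6,3)·0.72^3·0.28^3 = 20·0.373248·0.021952 = 0.163871
0.147138 / 0.0491612 ≈ 2.993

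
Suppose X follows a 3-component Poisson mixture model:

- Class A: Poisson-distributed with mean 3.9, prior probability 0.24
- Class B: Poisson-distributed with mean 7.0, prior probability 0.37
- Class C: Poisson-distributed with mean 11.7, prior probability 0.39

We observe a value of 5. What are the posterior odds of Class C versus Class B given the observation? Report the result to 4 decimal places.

Only the two components matter; the odds are (w_i f_i(x)) / (w_j f_j(x)).
Component likelihoods at x = 5:
  p_A = e^(−3.9)·3.9^5/5! = 0.152193
  p_B = e^(−7.0)·7.0^5/5! = 0.127717
  p_C = e^(−11.7)·11.7^5/5! = 0.0151531
Posterior odds = (w_C·p_C) / (w_B·p_B) = (0.39·0.0151531) / (0.37·0.127717) = 0.00590972 / 0.0472552 ≈ 0.1251

0.1251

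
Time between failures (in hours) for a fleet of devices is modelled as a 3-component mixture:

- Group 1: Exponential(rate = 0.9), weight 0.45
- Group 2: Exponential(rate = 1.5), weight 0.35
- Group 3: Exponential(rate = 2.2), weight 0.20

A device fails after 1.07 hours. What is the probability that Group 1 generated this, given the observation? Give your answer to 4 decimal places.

P(component k | x) = P(Z=k)·f_k(x) / marginal(x), where marginal(x) = Σ_j P(Z=j)·f_j(x).
Exponential densities:
  f_1 = 0.9·e^(−0.9·1.07) = 0.9·e^(−0.9630) = 0.343571
  f_2 = 1.5·e^(−1.5·1.07) = 1.5·e^(−1.6050) = 0.301334
  f_3 = 2.2·e^(−2.2·1.07) = 2.2·e^(−2.3540) = 0.208975
Multiply by the mixture weights:
  P(Z=1)·f_1 = 0.45 × 0.343571 = 0.154607
  P(Z=2)·f_2 = 0.35 × 0.301334 = 0.105467
  P(Z=3)·f_3 = 0.20 × 0.208975 = 0.0417949
Marginal: 0.154607 + 0.105467 + 0.0417949 = 0.301869
P(Group 1 | x) = 0.154607 / 0.301869 ≈ 0.5122

0.5122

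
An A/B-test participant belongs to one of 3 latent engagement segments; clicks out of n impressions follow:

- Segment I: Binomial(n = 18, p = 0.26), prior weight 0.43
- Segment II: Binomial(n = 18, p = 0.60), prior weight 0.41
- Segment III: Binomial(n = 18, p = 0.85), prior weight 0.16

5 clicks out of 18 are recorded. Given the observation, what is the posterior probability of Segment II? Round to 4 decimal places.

Apply Bayes' rule: the posterior for each component is proportional to its prior times its likelihood at x.
Component likelihoods at x = 5 clicks out of 18:
  f_I = C(18,5)·0.26^5·0.74^13 = 8568·0.00118814·0.0199532 = 0.203123
  f_II = C(18,5)·0.60^5·0.40^13 = 8568·0.07776·6.71089e-06 = 0.00447111
  f_III = C(18,5)·0.85^5·0.15^13 = 8568·0.443705·1.9462e-11 = 7.39879e-08
Unnormalised posteriors:
  π_I·f_I = 0.43 × 0.203123 = 0.0873428
  π_II·f_II = 0.41 × 0.00447111 = 0.00183316
  π_III·f_III = 0.16 × 7.39879e-08 = 1.18381e-08
Evidence: 0.0873428 + 0.00183316 + 1.18381e-08 = 0.0891759
So the posterior for Segment II is 0.00183316 / 0.0891759 ≈ 0.0206.

0.0206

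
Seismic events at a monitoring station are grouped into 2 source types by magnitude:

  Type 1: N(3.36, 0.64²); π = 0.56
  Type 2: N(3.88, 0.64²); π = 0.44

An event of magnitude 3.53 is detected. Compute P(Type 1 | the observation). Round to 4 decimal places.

By Bayes' theorem, P(k | x) = π_k f_k(x) / Σ_j π_j f_j(x).
Normal densities:
  p_1 = 0.60174
  p_2 = 0.536769
Multiply by the mixture weights:
  π_1·p_1 = 0.56 × 0.60174 = 0.336974
  π_2·p_2 = 0.44 × 0.536769 = 0.236178
Sum: 0.336974 + 0.236178 = 0.573153
P(Type 1 | the observation) ≈ 0.5879

0.5879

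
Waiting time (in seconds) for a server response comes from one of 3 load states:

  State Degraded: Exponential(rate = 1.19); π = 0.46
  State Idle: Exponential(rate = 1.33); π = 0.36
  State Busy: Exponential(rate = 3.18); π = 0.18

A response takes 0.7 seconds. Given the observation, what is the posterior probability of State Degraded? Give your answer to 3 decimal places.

0.487

The responsibility of component k is P(Z=k) f_k(x) divided by Σ_j P(Z=j) f_j(x).
Evaluate each component's likelihood at the observed value:
  p_Degraded = 1.19·e^(−1.19·0.7) = 1.19·e^(−0.8330) = 0.517344
  p_Idle = 1.33·e^(−1.33·0.7) = 1.33·e^(−0.9310) = 0.524232
  p_Busy = 3.18·e^(−3.18·0.7) = 3.18·e^(−2.2260) = 0.343311
Weight by the priors:
  P(Z=Degraded)·p_Degraded = 0.46 × 0.517344 = 0.237978
  P(Z=Idle)·p_Idle = 0.36 × 0.524232 = 0.188723
  P(Z=Busy)·p_Busy = 0.18 × 0.343311 = 0.061796
Sum: 0.237978 + 0.188723 + 0.061796 = 0.488498
P(State Degraded | data) ≈ 0.487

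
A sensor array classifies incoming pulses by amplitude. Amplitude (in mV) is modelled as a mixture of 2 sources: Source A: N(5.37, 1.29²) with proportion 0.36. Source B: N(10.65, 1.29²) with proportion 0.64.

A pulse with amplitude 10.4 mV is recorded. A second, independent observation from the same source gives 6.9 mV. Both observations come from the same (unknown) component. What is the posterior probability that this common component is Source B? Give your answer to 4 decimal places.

0.9904

P(component k | x) = π_k·f_k(x) / marginal(x), where marginal(x) = Σ_j π_j·f_j(x).
Since both observations come from the same component, the likelihood for component k is f_k(x₁)·f_k(x₂).
  p_A = [(1/(1.29·√(2π)))·exp(−(10.4−5.37)²/(2·1.29²)) = 0.309258·exp(-7.60198) = 0.000154463] × [0.153059] = 2.36419e-05
  p_B = [(1/(1.29·√(2π)))·exp(−(10.4−10.65)²/(2·1.29²)) = 0.309258·exp(-0.01878) = 0.303504] × [0.00452183] = 0.0013724
Unnormalised posteriors:
  π_A·p_A = 0.36 × 2.36419e-05 = 8.51107e-06
  π_B·p_B = 0.64 × 0.0013724 = 0.000878333
Evidence: 8.51107e-06 + 0.000878333 = 0.000886844
Responsibility of Source B: 0.000878333 / 0.000886844 ≈ 0.9904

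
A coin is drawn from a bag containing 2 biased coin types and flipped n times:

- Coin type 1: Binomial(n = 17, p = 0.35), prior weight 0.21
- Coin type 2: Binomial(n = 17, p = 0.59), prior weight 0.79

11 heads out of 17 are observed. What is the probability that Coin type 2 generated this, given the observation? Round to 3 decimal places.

Apply Bayes' rule: the posterior for each component is proportional to its prior times its likelihood at x.
Binomial probabilities:
  p_1 = 0.00901175
  p_2 = 0.177278
Weight by the priors:
  w_1·p_1 = 0.21 × 0.00901175 = 0.00189247
  w_2·p_2 = 0.79 × 0.177278 = 0.14005
Marginal: 0.00189247 + 0.14005 = 0.141942
P(Coin type 2 | the observation) = 0.14005 / 0.141942 ≈ 0.987

0.987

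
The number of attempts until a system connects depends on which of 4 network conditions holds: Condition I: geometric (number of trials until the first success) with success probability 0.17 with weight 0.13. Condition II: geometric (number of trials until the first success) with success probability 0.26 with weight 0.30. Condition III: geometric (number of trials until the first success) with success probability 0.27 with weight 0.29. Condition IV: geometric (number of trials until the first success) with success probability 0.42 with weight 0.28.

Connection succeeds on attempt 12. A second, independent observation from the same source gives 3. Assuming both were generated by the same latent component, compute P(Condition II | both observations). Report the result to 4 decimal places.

The responsibility of component k is w_k f_k(x) divided by Σ_j w_j f_j(x).
Since both observations come from the same component, the likelihood for component k is f_k(x₁)·f_k(x₂).
  f_I = [0.17·(1−0.17)^11 = 0.17·0.128783 = 0.0218931] × [0.117113] = 0.00256397
  f_II = [0.26·(1−0.26)^11 = 0.26·0.0364375 = 0.00947376] × [0.142376] = 0.00134884
  f_III = [0.27·(1−0.27)^11 = 0.27·0.0313727 = 0.00847062] × [0.143883] = 0.00121878
  f_IV = [0.42·(1−0.42)^11 = 0.42·0.00249866 = 0.00104944] × [0.141288] = 0.000148273
Weight by the priors:
  w_I·f_I = 0.13 × 0.00256397 = 0.000333316
  w_II·f_II = 0.30 × 0.00134884 = 0.000404651
  w_III·f_III = 0.29 × 0.00121878 = 0.000353446
  w_IV·f_IV = 0.28 × 0.000148273 = 4.15165e-05
Sum: 0.000333316 + 0.000404651 + 0.000353446 + 4.15165e-05 = 0.00113293
P(Condition II | data) ≈ 0.3572

0.3572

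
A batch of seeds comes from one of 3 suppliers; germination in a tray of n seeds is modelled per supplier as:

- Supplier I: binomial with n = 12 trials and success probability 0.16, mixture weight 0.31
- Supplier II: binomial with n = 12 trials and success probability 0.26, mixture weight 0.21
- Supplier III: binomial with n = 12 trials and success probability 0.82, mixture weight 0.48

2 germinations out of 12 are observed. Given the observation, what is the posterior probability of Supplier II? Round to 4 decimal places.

0.3349

By Bayes' theorem, P(k | x) = P(Z=k) f_k(x) / Σ_j P(Z=j) f_j(x).
Component likelihoods at x = 2 germinations out of 12:
  L_I = 0.295513
  L_II = 0.219689
  L_III = 1.58452e-06
Unnormalised posteriors:
  P(Z=I)·L_I = 0.31 × 0.295513 = 0.0916091
  P(Z=II)·L_II = 0.21 × 0.219689 = 0.0461346
  P(Z=III)·L_III = 0.48 × 1.58452e-06 = 7.60568e-07
Marginal: 0.0916091 + 0.0461346 + 7.60568e-07 = 0.137744
P(Supplier II | the observation) ≈ 0.3349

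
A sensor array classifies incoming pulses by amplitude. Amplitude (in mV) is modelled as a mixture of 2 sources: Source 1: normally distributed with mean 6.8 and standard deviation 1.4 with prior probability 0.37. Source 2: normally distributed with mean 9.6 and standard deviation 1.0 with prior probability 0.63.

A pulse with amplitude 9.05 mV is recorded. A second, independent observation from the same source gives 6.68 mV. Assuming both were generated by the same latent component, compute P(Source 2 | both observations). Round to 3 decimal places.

0.129

Posterior ∝ prior × likelihood, so P(k | x) ∝ w_k f_k(x); normalise over all components.
Since both observations come from the same component, the likelihood for component k is f_k(x₁)·f_k(x₂).
  f_1 = [(1/(1.4·√(2π)))·exp(−(9.05−6.8)²/(2·1.4²)) = 0.284959·exp(-1.29145) = 0.0783268] × [0.283914] = 0.0222381
  f_2 = [(1/(1.0·√(2π)))·exp(−(9.05−9.6)²/(2·1.0²)) = 0.398942·exp(-0.15125) = 0.342944] × [0.00561598] = 0.00192597
Weight by the priors:
  w_1·f_1 = 0.37 × 0.0222381 = 0.00822809
  w_2·f_2 = 0.63 × 0.00192597 = 0.00121336
Evidence: 0.00822809 + 0.00121336 = 0.00944145
So the posterior for Source 2 is 0.00121336 / 0.00944145 ≈ 0.129.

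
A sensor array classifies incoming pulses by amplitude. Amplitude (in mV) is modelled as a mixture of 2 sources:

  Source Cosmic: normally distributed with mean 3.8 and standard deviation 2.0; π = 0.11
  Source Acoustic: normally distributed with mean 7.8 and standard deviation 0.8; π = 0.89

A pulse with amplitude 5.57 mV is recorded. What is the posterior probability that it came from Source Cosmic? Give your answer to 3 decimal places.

0.619

The responsibility of component k is w_k f_k(x) divided by Σ_j w_j f_j(x).
Normal densities:
  L_Cosmic = 0.134836
  L_Acoustic = 0.0102459
Weight by the priors:
  w_Cosmic·L_Cosmic = 0.11 × 0.134836 = 0.0148319
  w_Acoustic·L_Acoustic = 0.89 × 0.0102459 = 0.00911889
Normaliser: 0.0148319 + 0.00911889 = 0.0239508
Responsibility of Source Cosmic: 0.0148319 / 0.0239508 ≈ 0.619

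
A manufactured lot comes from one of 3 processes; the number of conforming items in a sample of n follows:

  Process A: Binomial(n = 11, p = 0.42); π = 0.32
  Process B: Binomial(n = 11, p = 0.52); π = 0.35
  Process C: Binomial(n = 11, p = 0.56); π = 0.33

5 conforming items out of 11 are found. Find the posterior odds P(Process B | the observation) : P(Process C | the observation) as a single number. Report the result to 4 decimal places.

1.2341

Only the two components matter; the odds are (π_i f_i(x)) / (π_j f_j(x)).
Binomial probabilities:
  p_A = 0.229856
  p_B = 0.214836
  p_C = 0.184628
Posterior odds = (π_B·p_B) / (π_C·p_C) = (0.35·0.214836) / (0.33·0.184628) = 0.0751924 / 0.0609273 ≈ 1.2341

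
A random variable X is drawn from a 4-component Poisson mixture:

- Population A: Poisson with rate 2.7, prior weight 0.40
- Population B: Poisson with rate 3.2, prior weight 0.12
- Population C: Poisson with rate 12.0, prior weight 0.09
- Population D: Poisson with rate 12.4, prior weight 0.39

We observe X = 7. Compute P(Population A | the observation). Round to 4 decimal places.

P(component k | x) = w_k·f_k(x) / marginal(x), where marginal(x) = Σ_j w_j·f_j(x).
Evaluate each component's likelihood at the observed value:
  L_A = 0.0139483
  L_B = 0.0277893
  L_C = 0.0436822
  L_D = 0.0368358
Prior × likelihood for each component:
  w_A·L_A = 0.40 × 0.0139483 = 0.00557931
  w_B·L_B = 0.12 × 0.0277893 = 0.00333471
  w_C·L_C = 0.09 × 0.0436822 = 0.0039314
  w_D·L_D = 0.39 × 0.0368358 = 0.0143659
Sum: 0.00557931 + 0.00333471 + 0.0039314 + 0.0143659 = 0.0272114
P(Population A | 7) = 0.00557931 / 0.0272114 ≈ 0.2050

0.2050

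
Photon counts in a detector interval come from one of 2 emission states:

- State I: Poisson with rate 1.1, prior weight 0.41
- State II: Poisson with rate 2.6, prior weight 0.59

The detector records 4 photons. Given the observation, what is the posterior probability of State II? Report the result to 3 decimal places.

0.909

Posterior ∝ prior × likelihood, so P(k | x) ∝ π_k f_k(x); normalise over all components.
Component likelihoods at x = 4 photons:
  f_I = e^(−1.1)·1.1^4/4! = 0.0203065
  f_II = e^(−2.6)·2.6^4/4! = 0.141422
Multiply by the mixture weights:
  π_I·f_I = 0.41 × 0.0203065 = 0.00832567
  π_II·f_II = 0.59 × 0.141422 = 0.0834389
Marginal: 0.00832567 + 0.0834389 = 0.0917646
P(State II | 4 photons) ≈ 0.909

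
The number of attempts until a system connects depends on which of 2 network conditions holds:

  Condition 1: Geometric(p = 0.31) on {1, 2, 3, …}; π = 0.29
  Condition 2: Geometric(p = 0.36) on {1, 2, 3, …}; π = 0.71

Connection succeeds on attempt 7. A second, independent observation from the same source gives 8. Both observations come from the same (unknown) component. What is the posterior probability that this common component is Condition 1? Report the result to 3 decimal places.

Apply Bayes' rule: the posterior for each component is proportional to its prior times its likelihood at x.
Since both observations come from the same component, the likelihood for component k is f_k(x₁)·f_k(x₂).
  L_1 = [0.31·(1−0.31)^6 = 0.31·0.107918 = 0.0334546] × [0.0230837] = 0.000772256
  L_2 = [0.36·(1−0.36)^6 = 0.36·0.0687195 = 0.024739] × [0.015833] = 0.000391692
Prior × likelihood for each component:
  w_1·L_1 = 0.29 × 0.000772256 = 0.000223954
  w_2·L_2 = 0.71 × 0.000391692 = 0.000278101
Denominator: 0.000223954 + 0.000278101 = 0.000502056
P(Condition 1 | data) ≈ 0.446

0.446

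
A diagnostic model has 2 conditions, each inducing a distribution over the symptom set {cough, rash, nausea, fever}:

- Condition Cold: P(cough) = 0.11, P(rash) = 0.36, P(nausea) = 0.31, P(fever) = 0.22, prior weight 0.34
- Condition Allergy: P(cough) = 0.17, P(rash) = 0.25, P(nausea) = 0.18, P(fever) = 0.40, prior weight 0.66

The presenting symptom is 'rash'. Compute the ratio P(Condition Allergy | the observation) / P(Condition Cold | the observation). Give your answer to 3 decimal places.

Only the two components matter; the odds are (π_i f_i(x)) / (π_j f_j(x)).
Categorical probabilities:
  f_Cold = P(rash | comp) = 0.36
  f_Allergy = P(rash | comp) = 0.25
Posterior odds = (π_Allergy·f_Allergy) / (π_Cold·f_Cold) = (0.66·0.25) / (0.34·0.36) = 0.165 / 0.1224 ≈ 1.348

1.348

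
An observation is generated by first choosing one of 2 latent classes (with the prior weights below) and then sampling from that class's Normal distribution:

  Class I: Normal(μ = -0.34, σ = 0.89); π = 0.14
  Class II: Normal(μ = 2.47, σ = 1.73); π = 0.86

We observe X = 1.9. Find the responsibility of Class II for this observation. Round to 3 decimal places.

Apply Bayes' rule: the posterior for each component is proportional to its prior times its likelihood at x.
Normal densities:
  f_I = 0.0188794
  f_II = 0.218419
Prior × likelihood for each component:
  π_I·f_I = 0.14 × 0.0188794 = 0.00264312
  π_II·f_II = 0.86 × 0.218419 = 0.187841
Denominator: 0.00264312 + 0.187841 = 0.190484
Responsibility of Class II: 0.187841 / 0.190484 ≈ 0.986

0.986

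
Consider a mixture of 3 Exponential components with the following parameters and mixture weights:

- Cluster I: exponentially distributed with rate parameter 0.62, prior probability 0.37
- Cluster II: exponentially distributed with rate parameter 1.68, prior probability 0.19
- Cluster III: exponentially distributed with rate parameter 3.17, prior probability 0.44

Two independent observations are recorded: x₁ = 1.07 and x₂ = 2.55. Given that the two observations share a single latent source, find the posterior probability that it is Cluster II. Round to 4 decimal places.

P(component k | x) = π_k·f_k(x) / marginal(x), where marginal(x) = Σ_j π_j·f_j(x).
Since both observations come from the same component, the likelihood for component k is f_k(x₁)·f_k(x₂).
  L_I = [0.62·e^(−0.62·1.07) = 0.62·e^(−0.6634) = 0.31936] × [0.127577] = 0.040743
  L_II = [1.68·e^(−1.68·1.07) = 1.68·e^(−1.7976) = 0.278369] × [0.0231628] = 0.00644783
  L_III = [3.17·e^(−3.17·1.07) = 3.17·e^(−3.3919) = 0.106654] × [0.000978227] = 0.000104332
Prior × likelihood for each component:
  π_I·L_I = 0.37 × 0.040743 = 0.0150749
  π_II·L_II = 0.19 × 0.00644783 = 0.00122509
  π_III·L_III = 0.44 × 0.000104332 = 4.59059e-05
Normaliser: 0.0150749 + 0.00122509 + 4.59059e-05 = 0.0163459
Responsibility of Cluster II: 0.00122509 / 0.0163459 ≈ 0.0749

0.0749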